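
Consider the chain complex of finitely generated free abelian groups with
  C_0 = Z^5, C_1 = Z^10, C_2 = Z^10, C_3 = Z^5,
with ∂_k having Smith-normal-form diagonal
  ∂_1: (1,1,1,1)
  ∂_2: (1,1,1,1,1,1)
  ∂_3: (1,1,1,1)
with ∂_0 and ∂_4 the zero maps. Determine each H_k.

H_0 = Z,  H_1 = 0,  H_2 = 0,  H_3 = Z.

H_0: b_0 = 5 − 0 − 4 = 1; torsion from ∂_1 factors > 1: none. So H_0 = Z.
H_1: b_1 = 10 − 4 − 6 = 0; torsion from ∂_2 factors > 1: none. So H_1 = 0.
H_2: b_2 = 10 − 6 − 4 = 0; torsion from ∂_3 factors > 1: none. So H_2 = 0.
H_3: b_3 = 5 − 4 − 0 = 1; torsion from ∂_4 factors > 1: none. So H_3 = Z.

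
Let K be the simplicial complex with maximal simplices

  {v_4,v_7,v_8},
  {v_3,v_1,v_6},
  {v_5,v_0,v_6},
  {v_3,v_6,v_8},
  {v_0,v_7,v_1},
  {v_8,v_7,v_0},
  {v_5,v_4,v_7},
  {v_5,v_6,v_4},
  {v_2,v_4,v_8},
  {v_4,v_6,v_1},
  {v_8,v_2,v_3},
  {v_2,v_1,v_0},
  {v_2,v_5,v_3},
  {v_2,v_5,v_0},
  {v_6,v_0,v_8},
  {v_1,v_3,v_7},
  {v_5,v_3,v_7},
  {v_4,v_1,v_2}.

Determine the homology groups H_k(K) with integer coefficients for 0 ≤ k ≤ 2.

Order the vertices as v_0 < v_1 < v_2 < v_3 < v_4 < v_5 < v_6 < v_7 < v_8. Listing each simplex with vertices in this order, K has dimension 2 with simplices:

  0-simplices (9): [v_0], [v_1], [v_2], [v_3], [v_4], [v_5], [v_6], [v_7], [v_8]
  1-simplices (27): (27 of them)
  2-simplices (18): (18 of them)

so the chain groups are C_0 ≅ Z^9, C_1 ≅ Z^27, C_2 ≅ Z^18.

∂_1: C_1 → C_0 sends each edge [p,q] (with p < q) to q − p.
This gives a 9×27 integer matrix of rank 8; reducing to Smith normal form yields diagonal entries (1,1,1,1,1,1,1,1).

∂_2: C_2 → C_1 acts by ∂[p,q,r] = [q,r] − [p,r] + [p,q]. For instance
  ∂[v_4,v_7,v_8] = [v_7,v_8] − [v_4,v_8] + [v_4,v_7],
  ∂[v_1,v_3,v_6] = [v_3,v_6] − [v_1,v_6] + [v_1,v_3].
The 27×18 boundary matrix has rank 17 and Smith normal form diag(1,1,1,1,1,1,1,1,1,1,1,1,1,1,1,1,1).

Computing H_k = (kernel of ∂_k) / (image of ∂_{k+1}):

  H_0: rank C_0 − rank ∂_1 = 9 − 8 = 1, and the invariant factors of ∂_1 are all 1, so H_0 = Z.
  H_1: rank ker ∂_1 − rank ∂_2 = (27 − 8) − 17 = 2, and the invariant factors of ∂_2 are all 1, so H_1 = Z^2.
  H_2: rank ker ∂_2 − rank ∂_3 = (18 − 17) − 0 = 1, and there is no ∂_3, so H_2 = Z.

H_0 ≅ Z,  H_1 ≅ Z^2,  H_2 ≅ Z.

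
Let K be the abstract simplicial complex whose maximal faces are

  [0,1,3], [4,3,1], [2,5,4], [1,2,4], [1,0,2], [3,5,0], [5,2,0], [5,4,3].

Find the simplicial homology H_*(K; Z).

H_0 ≅ Z,  H_1 = 0,  H_2 ≅ Z.

Fix the vertex order 0 < 1 < 2 < 3 < 4 < 5 and write every simplex with vertices in increasing order. Then dim K = 2 and the simplices of K are:

  0-simplices (6): [0], [1], [2], [3], [4], [5]
  1-simplices (12): [0,1], [0,2], [0,3], [0,5], [1,2], [1,3], [1,4], [2,4], [2,5], [3,4], [3,5], [4,5]
  2-simplices (8): [0,1,2], [0,1,3], [0,2,5], [0,3,5], [1,2,4], [1,3,4], [2,4,5], [3,4,5]

giving chain groups C_0 ≅ Z^6, C_1 ≅ Z^12, C_2 ≅ Z^8.

Boundary ∂_1: C_1 → C_0 sends each edge [p,q] (with p < q) to q − p. For instance
  ∂[0,5] = [5] − [0].
The resulting 6×12 matrix has rank 5, and its Smith normal form has invariant factors (1,1,1,1,1).

∂_2: C_2 → C_1 maps a triangle to the signed sum of its edges. For instance
  ∂[1,2,4] = [2,4] − [1,4] + [1,2],
  ∂[0,2,5] = [2,5] − [0,5] + [0,2].
This gives a 12×8 integer matrix of rank 7; reducing to Smith normal form yields diagonal entries (1,1,1,1,1,1,1).

From H_k ≅ ker(∂_k) / im(∂_{k+1}) we obtain:

  H_0: rank C_0 − rank ∂_1 = 6 − 5 = 1, and the invariant factors of ∂_1 are all 1, so H_0 ≅ Z.
  H_1: rank ker ∂_1 − rank ∂_2 = (12 − 5) − 7 = 0, and the invariant factors of ∂_2 are all 1, so H_1 ≅ 0.
  H_2: rank ker ∂_2 − rank ∂_3 = (8 − 7) − 0 = 1, and there is no ∂_3, so H_2 ≅ Z.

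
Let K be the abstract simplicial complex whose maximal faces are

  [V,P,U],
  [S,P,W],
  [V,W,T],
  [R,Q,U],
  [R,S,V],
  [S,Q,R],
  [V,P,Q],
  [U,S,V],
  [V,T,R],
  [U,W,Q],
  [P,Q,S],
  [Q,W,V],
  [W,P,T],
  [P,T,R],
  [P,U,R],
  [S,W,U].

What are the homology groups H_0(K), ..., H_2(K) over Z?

Take the total order P < Q < R < S < T < U < V < W on the vertex set. Then K (dimension 2) consists of the simplices:

  0-simplices (8): P, Q, R, S, T, U, V, W
  1-simplices (24): PQ, PR, PS, PT, PU, PV, PW, QR, QS, QU, QV, QW, RS, RT, RU, RV, SU, SV, SW, TV, TW, UV, UW, VW
  2-simplices (16): PQS, PQV, PRT, PRU, PSW, PTW, PUV, QRS, QRU, QUW, QVW, RSV, RTV, SUV, SUW, TVW

so the chain groups are C_0 ≅ Z^8, C_1 ≅ Z^24, C_2 ≅ Z^16.

Boundary ∂_1: C_1 → C_0 maps an edge to its endpoints' difference, ∂[p,q] = q − p.
This gives a 8×24 integer matrix of rank 7; reducing to Smith normal form yields diagonal entries (1,1,1,1,1,1,1).

Boundary ∂_2: C_2 → C_1 acts by ∂[p,q,r] = [q,r] − [p,r] + [p,q]. For instance
  ∂RTV = TV − RV + RT,
  ∂QUW = UW − QW + QU.
The 24×16 boundary matrix has rank 15 and Smith normal form diag(1,1,1,1,1,1,1,1,1,1,1,1,1,1,1).

Now H_k = ker ∂_k / im ∂_{k+1}, so:

  H_0: rank C_0 − rank ∂_1 = 8 − 7 = 1, and the invariant factors of ∂_1 are all 1, so H_0 ≅ Z.
  H_1: rank ker ∂_1 − rank ∂_2 = (24 − 7) − 15 = 2, and the invariant factors of ∂_2 are all 1, so H_1 ≅ Z^2.
  H_2: rank ker ∂_2 − rank ∂_3 = (16 − 15) − 0 = 1, and there is no ∂_3, so H_2 ≅ Z.

As a check, the Euler characteristic is 8 − 24 + 16 = 0, which agrees with 1 − 2 + 1 = 0.

H_0 = Z,  H_1 = Z^2,  H_2 = Z.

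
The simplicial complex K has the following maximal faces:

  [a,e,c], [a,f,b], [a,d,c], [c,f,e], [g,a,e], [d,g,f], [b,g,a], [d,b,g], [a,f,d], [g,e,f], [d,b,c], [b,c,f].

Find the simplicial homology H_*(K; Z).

H_0 = Z,  H_1 = Z/2Z,  H_2 = 0.

Fix the vertex order a < b < c < d < e < f < g and write every simplex with vertices in increasing order. Then dim K = 2 and the simplices of K are:

  0-simplices (7): a, b, c, d, e, f, g
  1-simplices (18): ab, ac, ad, ae, af, ag, bc, bd, bf, bg, cd, ce, cf, df, dg, ef, eg, fg
  2-simplices (12): abf, abg, acd, ace, adf, aeg, bcd, bcf, bdg, cef, dfg, efg

giving chain groups C_0 ≅ Z^7, C_1 ≅ Z^18, C_2 ≅ Z^12.

The boundary map ∂_1: C_1 → C_0 sends each edge [p,q] (with p < q) to q − p. For instance
  ∂bf = f − b.
The 7×18 boundary matrix has rank 6 and Smith normal form diag(1,1,1,1,1,1).

∂_2: C_2 → C_1 maps a triangle to the signed sum of its edges. For instance
  ∂aeg = eg − ag + ae,
  ∂abf = bf − af + ab.
As a 18×12 matrix over Z this has rank 12, with invariant factors (1,1,1,1,1,1,1,1,1,1,1,2).

From H_k ≅ ker(∂_k) / im(∂_{k+1}) we obtain:

  H_0: rank C_0 − rank ∂_1 = 7 − 6 = 1, and the invariant factors of ∂_1 are all 1, so H_0 ≅ Z.
  H_1: rank ker ∂_1 − rank ∂_2 = (18 − 6) − 12 = 0, and ∂_2 has invariant factor 2 > 1, so H_1 ≅ Z/2Z.
  H_2: rank ker ∂_2 − rank ∂_3 = (12 − 12) − 0 = 0, and there is no ∂_3, so H_2 ≅ 0.

As a check, the Euler characteristic is 7 − 18 + 12 = 1, which agrees with 1 − 0 + 0 = 1.
(K is a triangulation of the real projective plane RP^2.)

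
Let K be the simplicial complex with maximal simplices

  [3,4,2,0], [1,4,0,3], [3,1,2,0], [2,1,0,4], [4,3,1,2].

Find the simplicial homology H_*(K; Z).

Fix the vertex order 0 < 1 < 2 < 3 < 4 and write every simplex with vertices in increasing order. Then dim K = 3 and the simplices of K are:

  0-simplices (5): [0], [1], [2], [3], [4]
  1-simplices (10): [0,1], [0,2], [0,3], [0,4], [1,2], [1,3], [1,4], [2,3], [2,4], [3,4]
  2-simplices (10): [0,1,2], [0,1,3], [0,1,4], [0,2,3], [0,2,4], [0,3,4], [1,2,3], [1,2,4], [1,3,4], [2,3,4]
  3-simplices (5): [0,1,2,3], [0,1,2,4], [0,1,3,4], [0,2,3,4], [1,2,3,4]

so the chain groups are C_0 ≅ Z^5, C_1 ≅ Z^10, C_2 ≅ Z^10, C_3 ≅ Z^5.

Boundary ∂_1: C_1 → C_0 sends each edge [p,q] (with p < q) to q − p.
The 5×10 boundary matrix has rank 4 and Smith normal form diag(1,1,1,1).

Boundary ∂_2: C_2 → C_1 sends each 2-simplex [p,q,r] to [q,r] − [p,r] + [p,q]. For instance
  ∂[0,1,3] = [1,3] − [0,3] + [0,1],
  ∂[1,3,4] = [3,4] − [1,4] + [1,3].
The resulting 10×10 matrix has rank 6, and its Smith normal form has invariant factors (1,1,1,1,1,1).

The boundary map ∂_3: C_3 → C_2 sends each 3-simplex σ to the alternating sum Σ_i (−1)^i (σ with its i-th vertex removed). For instance
  ∂[0,2,3,4] = [2,3,4] − [0,3,4] + [0,2,4] − [0,2,3],
  ∂[0,1,3,4] = [1,3,4] − [0,3,4] + [0,1,4] − [0,1,3].
This gives a 10×5 integer matrix of rank 4; reducing to Smith normal form yields diagonal entries (1,1,1,1).

Reading off H_k = ker ∂_k / im ∂_{k+1}:

  H_0: rank C_0 − rank ∂_1 = 5 − 4 = 1, and the invariant factors of ∂_1 are all 1, so H_0 = Z.
  H_1: rank ker ∂_1 − rank ∂_2 = (10 − 4) − 6 = 0, and the invariant factors of ∂_2 are all 1, so H_1 = 0.
  H_2: rank ker ∂_2 − rank ∂_3 = (10 − 6) − 4 = 0, and the invariant factors of ∂_3 are all 1, so H_2 = 0.
  H_3: rank ker ∂_3 − rank ∂_4 = (5 − 4) − 0 = 1, and there is no ∂_4, so H_3 = Z.

As a check, the Euler characteristic is 5 − 10 + 10 − 5 = 0, which agrees with 1 − 0 + 0 − 1 = 0.

H_0 ≅ Z,  H_1 = 0,  H_2 = 0,  H_3 ≅ Z.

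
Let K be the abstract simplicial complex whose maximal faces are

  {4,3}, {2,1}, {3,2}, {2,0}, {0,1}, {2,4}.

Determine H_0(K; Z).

H_0 = Z.

We work with the vertex ordering 0 < 1 < 2 < 3 < 4. The simplices of K, each written with vertices in increasing order, are:

  0-simplices (5): [0], [1], [2], [3], [4]
  1-simplices (6): [0,1], [0,2], [1,2], [2,3], [2,4], [3,4]

giving chain groups C_0 ≅ Z^5, C_1 ≅ Z^6.

Boundary ∂_1: C_1 → C_0 is given by ∂[p,q] = [q] − [p]. For instance
  ∂[2,4] = [4] − [2].
The resulting 5×6 matrix has rank 4, and its Smith normal form has invariant factors (1,1,1,1).

From H_k ≅ ker(∂_k) / im(∂_{k+1}) we obtain:

  H_0: rank C_0 − rank ∂_1 = 5 − 4 = 1, and the invariant factors of ∂_1 are all 1, so H_0 ≅ Z.

(K is a triangulation of a wedge of 2 circles.)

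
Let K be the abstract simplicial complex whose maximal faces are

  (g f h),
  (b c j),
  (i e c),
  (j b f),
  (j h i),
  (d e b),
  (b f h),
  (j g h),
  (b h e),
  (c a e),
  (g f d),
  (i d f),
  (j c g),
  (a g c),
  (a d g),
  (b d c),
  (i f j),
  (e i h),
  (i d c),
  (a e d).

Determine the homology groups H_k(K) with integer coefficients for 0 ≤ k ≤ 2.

K has 10 vertices, 30 edges, 20 triangles.
rank ∂_0 = 0, rank ∂_1 = 9 ⇒ b_0 = 10 − 0 − 9 = 1; all invariant factors of ∂_1 are 1 so no torsion. So H_0 = Z.
rank ∂_1 = 9, rank ∂_2 = 20 ⇒ b_1 = 30 − 9 − 20 = 1; ∂_2 has invariant factor(s) [2] giving torsion. So H_1 = Z ⊕ Z/2.
rank ∂_2 = 20, rank ∂_3 = 0 ⇒ b_2 = 20 − 20 − 0 = 0. So H_2 = 0.

H_0 ≅ Z,  H_1 ≅ Z ⊕ Z/2,  H_2 = 0.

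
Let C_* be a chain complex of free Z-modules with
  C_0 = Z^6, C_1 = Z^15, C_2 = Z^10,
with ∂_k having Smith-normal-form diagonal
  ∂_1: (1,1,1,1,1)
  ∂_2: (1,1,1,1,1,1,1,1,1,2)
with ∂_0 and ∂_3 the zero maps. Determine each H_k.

H_0: b_0 = 6 − 0 − 5 = 1; torsion from ∂_1 factors > 1: none. So H_0 ≅ Z.
H_1: b_1 = 15 − 5 − 10 = 0; torsion from ∂_2 factors > 1: [2]. So H_1 ≅ Z/2.
H_2: b_2 = 10 − 10 − 0 = 0; torsion from ∂_3 factors > 1: none. So H_2 ≅ 0.

H_0 ≅ Z,  H_1 ≅ Z/2,  H_2 = 0.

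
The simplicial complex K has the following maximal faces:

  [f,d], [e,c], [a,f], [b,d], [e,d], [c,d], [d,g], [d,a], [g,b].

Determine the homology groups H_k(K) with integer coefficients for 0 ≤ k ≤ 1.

H_0 ≅ Z,  H_1 ≅ Z^3.

Order the vertices as a < b < c < d < e < f < g. Listing each simplex with vertices in this order, K has dimension 1 with simplices:

  0-simplices (7): a, b, c, d, e, f, g
  1-simplices (9): ad, af, bd, bg, cd, ce, de, df, dg

giving chain groups C_0 ≅ Z^7, C_1 ≅ Z^9.

The boundary map ∂_1: C_1 → C_0 is given by ∂[p,q] = [q] − [p].
The 7×9 boundary matrix has rank 6 and Smith normal form diag(1,1,1,1,1,1).

From H_k ≅ ker(∂_k) / im(∂_{k+1}) we obtain:

  H_0: rank C_0 − rank ∂_1 = 7 − 6 = 1, and the invariant factors of ∂_1 are all 1, so H_0 ≅ Z.
  H_1: rank ker ∂_1 − rank ∂_2 = (9 − 6) − 0 = 3, and there is no ∂_2, so H_1 ≅ Z^3.

(K is a triangulation of a wedge of 3 circles.)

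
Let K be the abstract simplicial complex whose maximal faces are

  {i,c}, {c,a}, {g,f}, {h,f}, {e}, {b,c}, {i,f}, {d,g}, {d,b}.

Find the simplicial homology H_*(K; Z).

Order the vertices as a < b < c < d < e < f < g < h < i. Listing each simplex with vertices in this order, K has dimension 1 with simplices:

  0-simplices (9): a, b, c, d, e, f, g, h, i
  1-simplices (8): ac, bc, bd, ci, dg, fg, fh, fi

so the chain groups are C_0 ≅ Z^9, C_1 ≅ Z^8.

The boundary map ∂_1: C_1 → C_0 sends each edge [p,q] (with p < q) to q − p.
This gives a 9×8 integer matrix of rank 7; reducing to Smith normal form yields diagonal entries (1,1,1,1,1,1,1).

From H_k ≅ ker(∂_k) / im(∂_{k+1}) we obtain:

  H_0: rank C_0 − rank ∂_1 = 9 − 7 = 2, and the invariant factors of ∂_1 are all 1, so H_0 ≅ Z^2.
  H_1: rank ker ∂_1 − rank ∂_2 = (8 − 7) − 0 = 1, and there is no ∂_2, so H_1 ≅ Z.

H_0 = Z^2,  H_1 = Z.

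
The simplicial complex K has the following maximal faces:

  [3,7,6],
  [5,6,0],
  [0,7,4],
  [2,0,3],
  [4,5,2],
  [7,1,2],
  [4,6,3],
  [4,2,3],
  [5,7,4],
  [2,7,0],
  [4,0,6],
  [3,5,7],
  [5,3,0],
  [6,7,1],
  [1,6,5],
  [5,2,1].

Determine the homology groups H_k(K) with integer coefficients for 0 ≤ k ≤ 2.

H_0 = Z,  H_1 = Z^2,  H_2 = Z.

Fix the vertex order 0 < 1 < 2 < 3 < 4 < 5 < 6 < 7 and write every simplex with vertices in increasing order. Then dim K = 2 and the simplices of K are:

  0-simplices (8): [0], [1], [2], [3], [4], [5], [6], [7]
  1-simplices (24): (24 of them)
  2-simplices (16): [0,2,3], [0,2,7], [0,3,5], [0,4,6], [0,4,7], [0,5,6], [1,2,5], [1,2,7], [1,5,6], [1,6,7], [2,3,4], [2,4,5], [3,4,6], [3,5,7], [3,6,7], [4,5,7]

so the chain groups are C_0 ≅ Z^8, C_1 ≅ Z^24, C_2 ≅ Z^16.

∂_1: C_1 → C_0 sends each edge [p,q] (with p < q) to q − p.
As a 8×24 matrix over Z this has rank 7, with invariant factors (1,1,1,1,1,1,1).

∂_2: C_2 → C_1 sends each 2-simplex [p,q,r] to [q,r] − [p,r] + [p,q]. For instance
  ∂[0,3,5] = [3,5] − [0,5] + [0,3],
  ∂[3,4,6] = [4,6] − [3,6] + [3,4].
The resulting 24×16 matrix has rank 15, and its Smith normal form has invariant factors (1,1,1,1,1,1,1,1,1,1,1,1,1,1,1).

Reading off H_k = ker ∂_k / im ∂_{k+1}:

  H_0: rank C_0 − rank ∂_1 = 8 − 7 = 1, and the invariant factors of ∂_1 are all 1, so H_0 = Z.
  H_1: rank ker ∂_1 − rank ∂_2 = (24 − 7) − 15 = 2, and the invariant factors of ∂_2 are all 1, so H_1 = Z^2.
  H_2: rank ker ∂_2 − rank ∂_3 = (16 − 15) − 0 = 1, and there is no ∂_3, so H_2 = Z.

As a check, the Euler characteristic is 8 − 24 + 16 = 0, which agrees with 1 − 2 + 1 = 0.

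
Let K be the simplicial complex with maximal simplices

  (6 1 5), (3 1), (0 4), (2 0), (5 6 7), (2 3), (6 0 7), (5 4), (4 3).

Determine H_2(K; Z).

Fix the vertex order 0 < 1 < 2 < 3 < 4 < 5 < 6 < 7 and write every simplex with vertices in increasing order. Then dim K = 2 and the simplices of K are:

  0-simplices (8): [0], [1], [2], [3], [4], [5], [6], [7]
  1-simplices (13): [0,2], [0,4], [0,6], [0,7], [1,3], [1,5], [1,6], [2,3], [3,4], [4,5], [5,6], [5,7], [6,7]
  2-simplices (3): [0,6,7], [1,5,6], [5,6,7]

so the chain groups are C_0 ≅ Z^8, C_1 ≅ Z^13, C_2 ≅ Z^3.

∂_1: C_1 → C_0 maps an edge to its endpoints' difference, ∂[p,q] = q − p. For instance
  ∂[2,3] = [3] − [2].
The 8×13 boundary matrix has rank 7 and Smith normal form diag(1,1,1,1,1,1,1).

∂_2: C_2 → C_1 maps a triangle to the signed sum of its edges. For instance
  ∂[5,6,7] = [6,7] − [5,7] + [5,6],
  ∂[1,5,6] = [5,6] − [1,6] + [1,5].
As a 13×3 matrix over Z this has rank 3, with invariant factors (1,1,1).

From H_k ≅ ker(∂_k) / im(∂_{k+1}) we obtain:

  H_2: rank ker ∂_2 − rank ∂_3 = (3 − 3) − 0 = 0, and there is no ∂_3, so H_2 = 0.

H_2 = 0.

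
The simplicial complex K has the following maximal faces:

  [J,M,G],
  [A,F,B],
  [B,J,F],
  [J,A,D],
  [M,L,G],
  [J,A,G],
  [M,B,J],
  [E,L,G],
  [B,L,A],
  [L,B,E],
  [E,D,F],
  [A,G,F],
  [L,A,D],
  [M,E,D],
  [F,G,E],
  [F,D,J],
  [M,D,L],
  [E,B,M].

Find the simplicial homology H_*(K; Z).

We work with the vertex ordering A < B < D < E < F < G < J < L < M. The simplices of K, each written with vertices in increasing order, are:

  0-simplices (9): A, B, D, E, F, G, J, L, M
  1-simplices (27): AB, AD, AF, AG, AJ, AL, BE, BF, BJ, BL, BM, DE, DF, DJ, DL, DM, EF, EG, EL, EM, FG, FJ, GJ, GL, GM, JM, LM
  2-simplices (18): ABF, ABL, ADJ, ADL, AFG, AGJ, BEL, BEM, BFJ, BJM, DEF, DEM, DFJ, DLM, EFG, EGL, GJM, GLM

so the chain groups are C_0 ≅ Z^9, C_1 ≅ Z^27, C_2 ≅ Z^18.

∂_1: C_1 → C_0 maps an edge to its endpoints' difference, ∂[p,q] = q − p.
The resulting 9×27 matrix has rank 8, and its Smith normal form has invariant factors (1,1,1,1,1,1,1,1).

The boundary map ∂_2: C_2 → C_1 maps a triangle to the signed sum of its edges. For instance
  ∂ABL = BL − AL + AB,
  ∂EGL = GL − EL + EG.
As a 27×18 matrix over Z this has rank 18, with invariant factors (1,1,1,1,1,1,1,1,1,1,1,1,1,1,1,1,1,2).

Reading off H_k = ker ∂_k / im ∂_{k+1}:

  H_0: rank C_0 − rank ∂_1 = 9 − 8 = 1, and the invariant factors of ∂_1 are all 1, so H_0 ≅ Z.
  H_1: rank ker ∂_1 − rank ∂_2 = (27 − 8) − 18 = 1, and ∂_2 has invariant factor 2 > 1, so H_1 ≅ Z ⊕ Z/2Z.
  H_2: rank ker ∂_2 − rank ∂_3 = (18 − 18) − 0 = 0, and there is no ∂_3, so H_2 ≅ 0.

(K is a triangulation of the Klein bottle.)

H_0 ≅ Z,  H_1 ≅ Z ⊕ Z/2Z,  H_2 = 0.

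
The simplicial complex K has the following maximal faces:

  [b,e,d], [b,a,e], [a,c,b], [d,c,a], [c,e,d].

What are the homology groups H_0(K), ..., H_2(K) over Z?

We work with the vertex ordering a < b < c < d < e. The simplices of K, each written with vertices in increasing order, are:

  0-simplices (5): a, b, c, d, e
  1-simplices (10): ab, ac, ad, ae, bc, bd, be, cd, ce, de
  2-simplices (5): abc, abe, acd, bde, cde

so the chain groups are C_0 ≅ Z^5, C_1 ≅ Z^10, C_2 ≅ Z^5.

∂_1: C_1 → C_0 is given by ∂[p,q] = [q] − [p].
The 5×10 boundary matrix has rank 4 and Smith normal form diag(1,1,1,1).

The boundary map ∂_2: C_2 → C_1 sends each 2-simplex [p,q,r] to [q,r] − [p,r] + [p,q]. For instance
  ∂acd = cd − ad + ac,
  ∂abe = be − ae + ab.
This gives a 10×5 integer matrix of rank 5; reducing to Smith normal form yields diagonal entries (1,1,1,1,1).

Now H_k = ker ∂_k / im ∂_{k+1}, so:

  H_0: rank C_0 − rank ∂_1 = 5 − 4 = 1, and the invariant factors of ∂_1 are all 1, so H_0 = Z.
  H_1: rank ker ∂_1 − rank ∂_2 = (10 − 4) − 5 = 1, and the invariant factors of ∂_2 are all 1, so H_1 = Z.
  H_2: rank ker ∂_2 − rank ∂_3 = (5 − 5) − 0 = 0, and there is no ∂_3, so H_2 = 0.

H_0 ≅ Z,  H_1 ≅ Z,  H_2 = 0.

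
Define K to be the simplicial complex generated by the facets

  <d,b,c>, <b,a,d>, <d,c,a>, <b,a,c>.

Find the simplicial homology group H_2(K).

H_2 = Z.

We work with the vertex ordering a < b < c < d. The simplices of K, each written with vertices in increasing order, are:

  0-simplices (4): a, b, c, d
  1-simplices (6): ab, ac, ad, bc, bd, cd
  2-simplices (4): abc, abd, acd, bcd

Hence C_0 ≅ Z^4, C_1 ≅ Z^6, C_2 ≅ Z^4.

The boundary map ∂_1: C_1 → C_0 maps an edge to its endpoints' difference, ∂[p,q] = q − p. For instance
  ∂ac = c − a.
This gives a 4×6 integer matrix of rank 3; reducing to Smith normal form yields diagonal entries (1,1,1).

Boundary ∂_2: C_2 → C_1 maps a triangle to the signed sum of its edges. For instance
  ∂acd = cd − ad + ac,
  ∂bcd = cd − bd + bc.
The resulting 6×4 matrix has rank 3, and its Smith normal form has invariant factors (1,1,1).

Now H_k = ker ∂_k / im ∂_{k+1}, so:

  H_2: rank ker ∂_2 − rank ∂_3 = (4 − 3) − 0 = 1, and there is no ∂_3, so H_2 = Z.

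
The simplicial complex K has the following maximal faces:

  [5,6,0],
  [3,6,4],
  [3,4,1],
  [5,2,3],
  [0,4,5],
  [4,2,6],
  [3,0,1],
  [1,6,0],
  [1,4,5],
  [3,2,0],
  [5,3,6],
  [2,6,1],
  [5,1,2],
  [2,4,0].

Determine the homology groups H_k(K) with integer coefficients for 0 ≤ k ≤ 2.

H_0 ≅ Z,  H_1 ≅ Z^2,  H_2 ≅ Z.

Take the total order 0 < 1 < 2 < 3 < 4 < 5 < 6 on the vertex set. Then K (dimension 2) consists of the simplices:

  0-simplices (7): [0], [1], [2], [3], [4], [5], [6]
  1-simplices (21): [0,1], [0,2], [0,3], [0,4], [0,5], [0,6], [1,2], [1,3], [1,4], [1,5], [1,6], [2,3], [2,4], [2,5], [2,6], [3,4], [3,5], [3,6], [4,5], [4,6], [5,6]
  2-simplices (14): [0,1,3], [0,1,6], [0,2,3], [0,2,4], [0,4,5], [0,5,6], [1,2,5], [1,2,6], [1,3,4], [1,4,5], [2,3,5], [2,4,6], [3,4,6], [3,5,6]

Hence C_0 ≅ Z^7, C_1 ≅ Z^21, C_2 ≅ Z^14.

The boundary map ∂_1: C_1 → C_0 maps an edge to its endpoints' difference, ∂[p,q] = q − p. For instance
  ∂[0,1] = [1] − [0].
The 7×21 boundary matrix has rank 6 and Smith normal form diag(1,1,1,1,1,1).

∂_2: C_2 → C_1 acts by ∂[p,q,r] = [q,r] − [p,r] + [p,q]. For instance
  ∂[1,3,4] = [3,4] − [1,4] + [1,3],
  ∂[3,4,6] = [4,6] − [3,6] + [3,4].
The 21×14 boundary matrix has rank 13 and Smith normal form diag(1,1,1,1,1,1,1,1,1,1,1,1,1).

Now H_k = ker ∂_k / im ∂_{k+1}, so:

  H_0: rank C_0 − rank ∂_1 = 7 − 6 = 1, and the invariant factors of ∂_1 are all 1, so H_0 ≅ Z.
  H_1: rank ker ∂_1 − rank ∂_2 = (21 − 6) − 13 = 2, and the invariant factors of ∂_2 are all 1, so H_1 ≅ Z^2.
  H_2: rank ker ∂_2 − rank ∂_3 = (14 − 13) − 0 = 1, and there is no ∂_3, so H_2 ≅ Z.

As a check, the Euler characteristic is 7 − 21 + 14 = 0, which agrees with 1 − 2 + 1 = 0.
(K is a triangulation of the torus T^2.)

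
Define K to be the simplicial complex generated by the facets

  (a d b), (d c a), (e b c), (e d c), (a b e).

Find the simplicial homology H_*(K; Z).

We work with the vertex ordering a < b < c < d < e. The simplices of K, each written with vertices in increasing order, are:

  0-simplices (5): a, b, c, d, e
  1-simplices (10): ab, ac, ad, ae, bc, bd, be, cd, ce, de
  2-simplices (5): abd, abe, acd, bce, cde

so the chain groups are C_0 ≅ Z^5, C_1 ≅ Z^10, C_2 ≅ Z^5.

∂_1: C_1 → C_0 sends each edge [p,q] (with p < q) to q − p.
The resulting 5×10 matrix has rank 4, and its Smith normal form has invariant factors (1,1,1,1).

The boundary map ∂_2: C_2 → C_1 sends each 2-simplex [p,q,r] to [q,r] − [p,r] + [p,q]. For instance
  ∂cde = de − ce + cd,
  ∂bce = ce − be + bc.
The 10×5 boundary matrix has rank 5 and Smith normal form diag(1,1,1,1,1).

Now H_k = ker ∂_k / im ∂_{k+1}, so:

  H_0: rank C_0 − rank ∂_1 = 5 − 4 = 1, and the invariant factors of ∂_1 are all 1, so H_0 ≅ Z.
  H_1: rank ker ∂_1 − rank ∂_2 = (10 − 4) − 5 = 1, and the invariant factors of ∂_2 are all 1, so H_1 ≅ Z.
  H_2: rank ker ∂_2 − rank ∂_3 = (5 − 5) − 0 = 0, and there is no ∂_3, so H_2 ≅ 0.

As a check, the Euler characteristic is 5 − 10 + 5 = 0, which agrees with 1 − 1 + 0 = 0.
(K is a triangulation of the Möbius band.)

H_0 = Z,  H_1 = Z,  H_2 = 0.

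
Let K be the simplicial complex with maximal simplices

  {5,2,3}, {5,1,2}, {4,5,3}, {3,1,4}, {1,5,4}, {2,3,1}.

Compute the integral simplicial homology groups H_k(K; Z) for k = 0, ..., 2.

H_0 = Z,  H_1 = 0,  H_2 = Z.

K has 5 vertices, 9 edges, 6 triangles.
rank ∂_0 = 0, rank ∂_1 = 4 ⇒ b_0 = 5 − 0 − 4 = 1; all invariant factors of ∂_1 are 1 so no torsion. So H_0 = Z.
rank ∂_1 = 4, rank ∂_2 = 5 ⇒ b_1 = 9 − 4 − 5 = 0; all invariant factors of ∂_2 are 1 so no torsion. So H_1 = 0.
rank ∂_2 = 5, rank ∂_3 = 0 ⇒ b_2 = 6 − 5 − 0 = 1. So H_2 = Z.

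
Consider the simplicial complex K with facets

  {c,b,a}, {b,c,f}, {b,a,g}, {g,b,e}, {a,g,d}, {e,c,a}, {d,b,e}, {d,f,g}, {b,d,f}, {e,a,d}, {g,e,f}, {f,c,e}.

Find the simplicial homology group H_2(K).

H_2 ≅ 0.

Fix the vertex order a < b < c < d < e < f < g and write every simplex with vertices in increasing order. Then dim K = 2 and the simplices of K are:

  0-simplices (7): a, b, c, d, e, f, g
  1-simplices (18): ab, ac, ad, ae, ag, bc, bd, be, bf, bg, ce, cf, de, df, dg, ef, eg, fg
  2-simplices (12): abc, abg, ace, ade, adg, bcf, bde, bdf, beg, cef, dfg, efg

so the chain groups are C_0 ≅ Z^7, C_1 ≅ Z^18, C_2 ≅ Z^12.

∂_1: C_1 → C_0 maps an edge to its endpoints' difference, ∂[p,q] = q − p. For instance
  ∂bd = d − b.
The resulting 7×18 matrix has rank 6, and its Smith normal form has invariant factors (1,1,1,1,1,1).

The boundary map ∂_2: C_2 → C_1 acts by ∂[p,q,r] = [q,r] − [p,r] + [p,q]. For instance
  ∂cef = ef − cf + ce,
  ∂abg = bg − ag + ab.
The resulting 18×12 matrix has rank 12, and its Smith normal form has invariant factors (1,1,1,1,1,1,1,1,1,1,1,2).

Now H_k = ker ∂_k / im ∂_{k+1}, so:

  H_2: rank ker ∂_2 − rank ∂_3 = (12 − 12) − 0 = 0, and there is no ∂_3, so H_2 = 0.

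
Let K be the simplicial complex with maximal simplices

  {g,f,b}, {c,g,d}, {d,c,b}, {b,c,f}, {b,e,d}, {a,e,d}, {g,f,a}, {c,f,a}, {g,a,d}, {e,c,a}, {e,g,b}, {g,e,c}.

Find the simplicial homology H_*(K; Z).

Order the vertices as a < b < c < d < e < f < g. Listing each simplex with vertices in this order, K has dimension 2 with simplices:

  0-simplices (7): a, b, c, d, e, f, g
  1-simplices (18): ac, ad, ae, af, ag, bc, bd, be, bf, bg, cd, ce, cf, cg, de, dg, eg, fg
  2-simplices (12): ace, acf, ade, adg, afg, bcd, bcf, bde, beg, bfg, cdg, ceg

so the chain groups are C_0 ≅ Z^7, C_1 ≅ Z^18, C_2 ≅ Z^12.

Boundary ∂_1: C_1 → C_0 is given by ∂[p,q] = [q] − [p]. For instance
  ∂cf = f − c.
This gives a 7×18 integer matrix of rank 6; reducing to Smith normal form yields diagonal entries (1,1,1,1,1,1).

Boundary ∂_2: C_2 → C_1 maps a triangle to the signed sum of its edges. For instance
  ∂ace = ce − ae + ac,
  ∂acf = cf − af + ac.
The 18×12 boundary matrix has rank 12 and Smith normal form diag(1,1,1,1,1,1,1,1,1,1,1,2).

Computing H_k = (kernel of ∂_k) / (image of ∂_{k+1}):

  H_0: rank C_0 − rank ∂_1 = 7 − 6 = 1, and the invariant factors of ∂_1 are all 1, so H_0 ≅ Z.
  H_1: rank ker ∂_1 − rank ∂_2 = (18 − 6) − 12 = 0, and ∂_2 has invariant factor 2 > 1, so H_1 ≅ Z/2Z.
  H_2: rank ker ∂_2 − rank ∂_3 = (12 − 12) − 0 = 0, and there is no ∂_3, so H_2 ≅ 0.

As a check, the Euler characteristic is 7 − 18 + 12 = 1, which agrees with 1 − 0 + 0 = 1.
(K is a triangulation of the real projective plane RP^2.)

H_0 ≅ Z,  H_1 ≅ Z/2Z,  H_2 = 0.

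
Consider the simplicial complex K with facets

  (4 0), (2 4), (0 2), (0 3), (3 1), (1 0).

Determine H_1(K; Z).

H_1 = Z^2.

K has 5 vertices, 6 edges.
rank ∂_1 = 4, rank ∂_2 = 0 ⇒ b_1 = 6 − 4 − 0 = 2. So H_1 = Z^2.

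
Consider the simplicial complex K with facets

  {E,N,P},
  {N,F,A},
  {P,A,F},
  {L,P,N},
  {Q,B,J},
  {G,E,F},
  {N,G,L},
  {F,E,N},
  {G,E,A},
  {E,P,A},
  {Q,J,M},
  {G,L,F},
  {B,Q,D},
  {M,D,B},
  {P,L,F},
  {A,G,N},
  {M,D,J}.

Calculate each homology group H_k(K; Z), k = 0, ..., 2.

H_0 = Z^2,  H_1 = Z ⊕ Z/2Z,  H_2 = 0.

We work with the vertex ordering A < B < D < E < F < G < J < L < M < N < P < Q. The simplices of K, each written with vertices in increasing order, are:

  0-simplices (12): A, B, D, E, F, G, J, L, M, N, P, Q
  1-simplices (28): AE, AF, AG, AN, AP, BD, BJ, BM, BQ, DJ, DM, DQ, EF, EG, EN, EP, FG, FL, FN, FP, GL, GN, JM, JQ, LN, LP, MQ, NP
  2-simplices (17): AEG, AEP, AFN, AFP, AGN, BDM, BDQ, BJQ, DJM, EFG, EFN, ENP, FGL, FLP, GLN, JMQ, LNP

giving chain groups C_0 ≅ Z^12, C_1 ≅ Z^28, C_2 ≅ Z^17.

∂_1: C_1 → C_0 sends each edge [p,q] (with p < q) to q − p.
The 12×28 boundary matrix has rank 10 and Smith normal form diag(1,1,1,1,1,1,1,1,1,1).

Boundary ∂_2: C_2 → C_1 sends each 2-simplex [p,q,r] to [q,r] − [p,r] + [p,q]. For instance
  ∂DJM = JM − DM + DJ,
  ∂BDM = DM − BM + BD.
As a 28×17 matrix over Z this has rank 17, with invariant factors (1,1,1,1,1,1,1,1,1,1,1,1,1,1,1,1,2).

Computing H_k = (kernel of ∂_k) / (image of ∂_{k+1}):

  H_0: rank C_0 − rank ∂_1 = 12 − 10 = 2, and the invariant factors of ∂_1 are all 1, so H_0 = Z^2.
  H_1: rank ker ∂_1 − rank ∂_2 = (28 − 10) − 17 = 1, and ∂_2 has invariant factor 2 > 1, so H_1 = Z ⊕ Z/2Z.
  H_2: rank ker ∂_2 − rank ∂_3 = (17 − 17) − 0 = 0, and there is no ∂_3, so H_2 = 0.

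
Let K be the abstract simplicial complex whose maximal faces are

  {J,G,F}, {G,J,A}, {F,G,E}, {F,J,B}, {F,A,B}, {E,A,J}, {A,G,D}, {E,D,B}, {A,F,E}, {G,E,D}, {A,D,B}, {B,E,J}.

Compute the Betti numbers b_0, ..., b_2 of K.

K has 7 vertices, 18 edges, 12 triangles.
rank ∂_0 = 0, rank ∂_1 = 6 ⇒ b_0 = 7 − 0 − 6 = 1; all invariant factors of ∂_1 are 1 so no torsion. So H_0 ≅ Z.
rank ∂_1 = 6, rank ∂_2 = 12 ⇒ b_1 = 18 − 6 − 12 = 0; ∂_2 has invariant factor(s) [2] giving torsion. So H_1 ≅ Z_2.
rank ∂_2 = 12, rank ∂_3 = 0 ⇒ b_2 = 12 − 12 − 0 = 0. So H_2 ≅ 0.

b_0 = 1, b_1 = 0, b_2 = 0.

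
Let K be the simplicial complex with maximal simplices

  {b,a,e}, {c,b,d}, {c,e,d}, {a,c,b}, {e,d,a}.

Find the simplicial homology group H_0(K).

H_0 = Z.

Order the vertices as a < b < c < d < e. Listing each simplex with vertices in this order, K has dimension 2 with simplices:

  0-simplices (5): a, b, c, d, e
  1-simplices (10): ab, ac, ad, ae, bc, bd, be, cd, ce, de
  2-simplices (5): abc, abe, ade, bcd, cde

so the chain groups are C_0 ≅ Z^5, C_1 ≅ Z^10, C_2 ≅ Z^5.

Boundary ∂_1: C_1 → C_0 maps an edge to its endpoints' difference, ∂[p,q] = q − p.
This gives a 5×10 integer matrix of rank 4; reducing to Smith normal form yields diagonal entries (1,1,1,1).

∂_2: C_2 → C_1 sends each 2-simplex [p,q,r] to [q,r] − [p,r] + [p,q]. For instance
  ∂abe = be − ae + ab,
  ∂abc = bc − ac + ab.
This gives a 10×5 integer matrix of rank 5; reducing to Smith normal form yields diagonal entries (1,1,1,1,1).

Now H_k = ker ∂_k / im ∂_{k+1}, so:

  H_0: rank C_0 − rank ∂_1 = 5 − 4 = 1, and the invariant factors of ∂_1 are all 1, so H_0 = Z.

(K is a triangulation of the Möbius band.)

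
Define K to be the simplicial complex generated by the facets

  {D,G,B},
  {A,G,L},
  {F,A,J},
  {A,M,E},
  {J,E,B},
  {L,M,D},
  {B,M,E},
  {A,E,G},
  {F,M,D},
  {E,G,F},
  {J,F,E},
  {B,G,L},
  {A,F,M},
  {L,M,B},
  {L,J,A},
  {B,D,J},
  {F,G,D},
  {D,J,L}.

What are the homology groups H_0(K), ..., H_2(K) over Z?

H_0 ≅ Z,  H_1 ≅ Z ⊕ Z_2,  H_2 = 0.

We work with the vertex ordering A < B < D < E < F < G < J < L < M. The simplices of K, each written with vertices in increasing order, are:

  0-simplices (9): A, B, D, E, F, G, J, L, M
  1-simplices (27): AE, AF, AG, AJ, AL, AM, BD, BE, BG, BJ, BL, BM, DF, DG, DJ, DL, DM, EF, EG, EJ, EM, FG, FJ, FM, GL, JL, LM
  2-simplices (18): AEG, AEM, AFJ, AFM, AGL, AJL, BDG, BDJ, BEJ, BEM, BGL, BLM, DFG, DFM, DJL, DLM, EFG, EFJ

Hence C_0 ≅ Z^9, C_1 ≅ Z^27, C_2 ≅ Z^18.

The boundary map ∂_1: C_1 → C_0 is given by ∂[p,q] = [q] − [p]. For instance
  ∂AM = M − A.
The resulting 9×27 matrix has rank 8, and its Smith normal form has invariant factors (1,1,1,1,1,1,1,1).

The boundary map ∂_2: C_2 → C_1 maps a triangle to the signed sum of its edges. For instance
  ∂EFJ = FJ − EJ + EF,
  ∂DFG = FG − DG + DF.
The resulting 27×18 matrix has rank 18, and its Smith normal form has invariant factors (1,1,1,1,1,1,1,1,1,1,1,1,1,1,1,1,1,2).

From H_k ≅ ker(∂_k) / im(∂_{k+1}) we obtain:

  H_0: rank C_0 − rank ∂_1 = 9 − 8 = 1, and the invariant factors of ∂_1 are all 1, so H_0 = Z.
  H_1: rank ker ∂_1 − rank ∂_2 = (27 − 8) − 18 = 1, and ∂_2 has invariant factor 2 > 1, so H_1 = Z ⊕ Z_2.
  H_2: rank ker ∂_2 − rank ∂_3 = (18 − 18) − 0 = 0, and there is no ∂_3, so H_2 = 0.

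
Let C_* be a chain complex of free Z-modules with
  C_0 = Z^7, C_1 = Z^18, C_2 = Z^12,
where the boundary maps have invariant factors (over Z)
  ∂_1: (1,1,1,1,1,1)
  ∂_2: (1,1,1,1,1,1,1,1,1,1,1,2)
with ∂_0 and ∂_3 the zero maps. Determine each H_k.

H_0 = Z,  H_1 = Z/2Z,  H_2 = 0.

H_0: b_0 = 7 − 0 − 6 = 1; torsion from ∂_1 factors > 1: none. So H_0 = Z.
H_1: b_1 = 18 − 6 − 12 = 0; torsion from ∂_2 factors > 1: [2]. So H_1 = Z/2Z.
H_2: b_2 = 12 − 12 − 0 = 0; torsion from ∂_3 factors > 1: none. So H_2 = 0.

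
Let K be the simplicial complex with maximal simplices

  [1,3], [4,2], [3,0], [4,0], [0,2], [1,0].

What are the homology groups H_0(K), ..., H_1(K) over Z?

H_0 = Z,  H_1 = Z^2.

Fix the vertex order 0 < 1 < 2 < 3 < 4 and write every simplex with vertices in increasing order. Then dim K = 1 and the simplices of K are:

  0-simplices (5): [0], [1], [2], [3], [4]
  1-simplices (6): [0,1], [0,2], [0,3], [0,4], [1,3], [2,4]

Hence C_0 ≅ Z^5, C_1 ≅ Z^6.

The boundary map ∂_1: C_1 → C_0 maps an edge to its endpoints' difference, ∂[p,q] = q − p.
The 5×6 boundary matrix has rank 4 and Smith normal form diag(1,1,1,1).

Reading off H_k = ker ∂_k / im ∂_{k+1}:

  H_0: rank C_0 − rank ∂_1 = 5 − 4 = 1, and the invariant factors of ∂_1 are all 1, so H_0 ≅ Z.
  H_1: rank ker ∂_1 − rank ∂_2 = (6 − 4) − 0 = 2, and there is no ∂_2, so H_1 ≅ Z^2.

(K is a triangulation of a wedge of 2 circles.)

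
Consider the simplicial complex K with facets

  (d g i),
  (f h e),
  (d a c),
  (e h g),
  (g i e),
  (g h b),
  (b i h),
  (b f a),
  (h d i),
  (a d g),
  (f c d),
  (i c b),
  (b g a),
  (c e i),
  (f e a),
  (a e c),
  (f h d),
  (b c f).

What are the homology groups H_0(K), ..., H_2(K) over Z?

Take the total order a < b < c < d < e < f < g < h < i on the vertex set. Then K (dimension 2) consists of the simplices:

  0-simplices (9): a, b, c, d, e, f, g, h, i
  1-simplices (27): ab, ac, ad, ae, af, ag, bc, bf, bg, bh, bi, cd, ce, cf, ci, df, dg, dh, di, ef, eg, eh, ei, fh, gh, gi, hi
  2-simplices (18): abf, abg, acd, ace, adg, aef, bcf, bci, bgh, bhi, cdf, cei, dfh, dgi, dhi, efh, egh, egi

so the chain groups are C_0 ≅ Z^9, C_1 ≅ Z^27, C_2 ≅ Z^18.

The boundary map ∂_1: C_1 → C_0 is given by ∂[p,q] = [q] − [p]. For instance
  ∂bi = i − b.
The resulting 9×27 matrix has rank 8, and its Smith normal form has invariant factors (1,1,1,1,1,1,1,1).

The boundary map ∂_2: C_2 → C_1 maps a triangle to the signed sum of its edges. For instance
  ∂aef = ef − af + ae,
  ∂dgi = gi − di + dg.
The resulting 27×18 matrix has rank 18, and its Smith normal form has invariant factors (1,1,1,1,1,1,1,1,1,1,1,1,1,1,1,1,1,2).

Reading off H_k = ker ∂_k / im ∂_{k+1}:

  H_0: rank C_0 − rank ∂_1 = 9 − 8 = 1, and the invariant factors of ∂_1 are all 1, so H_0 = Z.
  H_1: rank ker ∂_1 − rank ∂_2 = (27 − 8) − 18 = 1, and ∂_2 has invariant factor 2 > 1, so H_1 = Z ⊕ Z/2Z.
  H_2: rank ker ∂_2 − rank ∂_3 = (18 − 18) − 0 = 0, and there is no ∂_3, so H_2 = 0.

As a check, the Euler characteristic is 9 − 27 + 18 = 0, which agrees with 1 − 1 + 0 = 0.

H_0 = Z,  H_1 = Z ⊕ Z/2Z,  H_2 = 0.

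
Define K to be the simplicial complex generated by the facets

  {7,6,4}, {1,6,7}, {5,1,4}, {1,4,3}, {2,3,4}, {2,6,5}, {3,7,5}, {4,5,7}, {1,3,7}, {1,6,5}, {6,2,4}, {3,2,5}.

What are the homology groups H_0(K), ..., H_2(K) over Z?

Fix the vertex order 1 < 2 < 3 < 4 < 5 < 6 < 7 and write every simplex with vertices in increasing order. Then dim K = 2 and the simplices of K are:

  0-simplices (7): [1], [2], [3], [4], [5], [6], [7]
  1-simplices (18): [1,3], [1,4], [1,5], [1,6], [1,7], [2,3], [2,4], [2,5], [2,6], [3,4], [3,5], [3,7], [4,5], [4,6], [4,7], [5,6], [5,7], [6,7]
  2-simplices (12): [1,3,4], [1,3,7], [1,4,5], [1,5,6], [1,6,7], [2,3,4], [2,3,5], [2,4,6], [2,5,6], [3,5,7], [4,5,7], [4,6,7]

Hence C_0 ≅ Z^7, C_1 ≅ Z^18, C_2 ≅ Z^12.

Boundary ∂_1: C_1 → C_0 is given by ∂[p,q] = [q] − [p]. For instance
  ∂[1,7] = [7] − [1].
This gives a 7×18 integer matrix of rank 6; reducing to Smith normal form yields diagonal entries (1,1,1,1,1,1).

Boundary ∂_2: C_2 → C_1 acts by ∂[p,q,r] = [q,r] − [p,r] + [p,q]. For instance
  ∂[2,3,5] = [3,5] − [2,5] + [2,3],
  ∂[1,5,6] = [5,6] − [1,6] + [1,5].
The resulting 18×12 matrix has rank 12, and its Smith normal form has invariant factors (1,1,1,1,1,1,1,1,1,1,1,2).

Now H_k = ker ∂_k / im ∂_{k+1}, so:

  H_0: rank C_0 − rank ∂_1 = 7 − 6 = 1, and the invariant factors of ∂_1 are all 1, so H_0 ≅ Z.
  H_1: rank ker ∂_1 − rank ∂_2 = (18 − 6) − 12 = 0, and ∂_2 has invariant factor 2 > 1, so H_1 ≅ Z/2Z.
  H_2: rank ker ∂_2 − rank ∂_3 = (12 − 12) − 0 = 0, and there is no ∂_3, so H_2 ≅ 0.

H_0 ≅ Z,  H_1 ≅ Z/2Z,  H_2 = 0.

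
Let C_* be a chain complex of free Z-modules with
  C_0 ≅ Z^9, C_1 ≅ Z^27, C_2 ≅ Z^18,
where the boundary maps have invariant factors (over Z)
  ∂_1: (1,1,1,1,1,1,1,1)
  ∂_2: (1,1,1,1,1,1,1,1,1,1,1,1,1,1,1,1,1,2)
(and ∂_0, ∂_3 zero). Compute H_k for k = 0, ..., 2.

H_0 ≅ Z,  H_1 ≅ Z ⊕ Z/2Z,  H_2 = 0.

H_0: b_0 = 9 − 0 − 8 = 1; torsion from ∂_1 factors > 1: none. So H_0 ≅ Z.
H_1: b_1 = 27 − 8 − 18 = 1; torsion from ∂_2 factors > 1: [2]. So H_1 ≅ Z ⊕ Z/2Z.
H_2: b_2 = 18 − 18 − 0 = 0; torsion from ∂_3 factors > 1: none. So H_2 ≅ 0.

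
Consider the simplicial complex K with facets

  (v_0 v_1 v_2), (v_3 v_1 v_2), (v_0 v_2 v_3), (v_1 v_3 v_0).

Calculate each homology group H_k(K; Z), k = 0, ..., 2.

H_0 ≅ Z,  H_1 = 0,  H_2 ≅ Z.

K has 4 vertices, 6 edges, 4 triangles.
rank ∂_0 = 0, rank ∂_1 = 3 ⇒ b_0 = 4 − 0 − 3 = 1; all invariant factors of ∂_1 are 1 so no torsion. So H_0 ≅ Z.
rank ∂_1 = 3, rank ∂_2 = 3 ⇒ b_1 = 6 − 3 − 3 = 0; all invariant factors of ∂_2 are 1 so no torsion. So H_1 ≅ 0.
rank ∂_2 = 3, rank ∂_3 = 0 ⇒ b_2 = 4 − 3 − 0 = 1. So H_2 ≅ Z.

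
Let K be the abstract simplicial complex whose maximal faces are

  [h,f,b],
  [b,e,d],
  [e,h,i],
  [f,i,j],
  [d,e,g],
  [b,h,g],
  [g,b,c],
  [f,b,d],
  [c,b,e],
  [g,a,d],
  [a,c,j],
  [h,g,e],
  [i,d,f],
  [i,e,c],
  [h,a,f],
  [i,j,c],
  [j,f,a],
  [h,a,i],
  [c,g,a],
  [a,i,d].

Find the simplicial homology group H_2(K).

H_2 = 0.

Take the total order a < b < c < d < e < f < g < h < i < j on the vertex set. Then K (dimension 2) consists of the simplices:

  0-simplices (10): a, b, c, d, e, f, g, h, i, j
  1-simplices (30): ac, ad, af, ag, ah, ai, aj, bc, bd, be, bf, bg, bh, ce, cg, ci, cj, de, df, dg, di, eg, eh, ei, fh, fi, fj, gh, hi, ij
  2-simplices (20): acg, acj, adg, adi, afh, afj, ahi, bce, bcg, bde, bdf, bfh, bgh, cei, cij, deg, dfi, egh, ehi, fij

giving chain groups C_0 ≅ Z^10, C_1 ≅ Z^30, C_2 ≅ Z^20.

Boundary ∂_1: C_1 → C_0 maps an edge to its endpoints' difference, ∂[p,q] = q − p. For instance
  ∂ag = g − a.
The 10×30 boundary matrix has rank 9 and Smith normal form diag(1,1,1,1,1,1,1,1,1).

Boundary ∂_2: C_2 → C_1 maps a triangle to the signed sum of its edges. For instance
  ∂adg = dg − ag + ad,
  ∂dfi = fi − di + df.
This gives a 30×20 integer matrix of rank 20; reducing to Smith normal form yields diagonal entries (1,1,1,1,1,1,1,1,1,1,1,1,1,1,1,1,1,1,1,2).

Now H_k = ker ∂_k / im ∂_{k+1}, so:

  H_2: rank ker ∂_2 − rank ∂_3 = (20 − 20) − 0 = 0, and there is no ∂_3, so H_2 = 0.

(K is a triangulation of the Klein bottle.)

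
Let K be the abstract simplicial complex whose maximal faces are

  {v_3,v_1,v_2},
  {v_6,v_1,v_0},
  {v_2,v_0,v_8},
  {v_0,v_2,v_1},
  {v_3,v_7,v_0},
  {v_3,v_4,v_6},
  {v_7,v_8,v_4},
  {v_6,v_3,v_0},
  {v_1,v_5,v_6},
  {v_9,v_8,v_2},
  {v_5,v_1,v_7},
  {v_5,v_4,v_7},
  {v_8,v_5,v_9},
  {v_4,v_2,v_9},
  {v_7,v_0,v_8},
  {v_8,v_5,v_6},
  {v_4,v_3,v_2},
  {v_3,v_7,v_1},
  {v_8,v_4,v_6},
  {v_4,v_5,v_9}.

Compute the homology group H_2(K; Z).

Fix the vertex order v_0 < v_1 < v_2 < v_3 < v_4 < v_5 < v_6 < v_7 < v_8 < v_9 and write every simplex with vertices in increasing order. Then dim K = 2 and the simplices of K are:

  0-simplices (10): [v_0], [v_1], [v_2], [v_3], [v_4], [v_5], [v_6], [v_7], [v_8], [v_9]
  1-simplices (30): (30 of them)
  2-simplices (20): (20 of them)

so the chain groups are C_0 ≅ Z^10, C_1 ≅ Z^30, C_2 ≅ Z^20.

The boundary map ∂_1: C_1 → C_0 is given by ∂[p,q] = [q] − [p]. For instance
  ∂[v_0,v_6] = [v_6] − [v_0].
As a 10×30 matrix over Z this has rank 9, with invariant factors (1,1,1,1,1,1,1,1,1).

∂_2: C_2 → C_1 acts by ∂[p,q,r] = [q,r] − [p,r] + [p,q]. For instance
  ∂[v_0,v_7,v_8] = [v_7,v_8] − [v_0,v_8] + [v_0,v_7],
  ∂[v_1,v_5,v_7] = [v_5,v_7] − [v_1,v_7] + [v_1,v_5].
The 30×20 boundary matrix has rank 20 and Smith normal form diag(1,1,1,1,1,1,1,1,1,1,1,1,1,1,1,1,1,1,1,2).

Now H_k = ker ∂_k / im ∂_{k+1}, so:

  H_2: rank ker ∂_2 − rank ∂_3 = (20 − 20) − 0 = 0, and there is no ∂_3, so H_2 ≅ 0.

H_2 ≅ 0.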